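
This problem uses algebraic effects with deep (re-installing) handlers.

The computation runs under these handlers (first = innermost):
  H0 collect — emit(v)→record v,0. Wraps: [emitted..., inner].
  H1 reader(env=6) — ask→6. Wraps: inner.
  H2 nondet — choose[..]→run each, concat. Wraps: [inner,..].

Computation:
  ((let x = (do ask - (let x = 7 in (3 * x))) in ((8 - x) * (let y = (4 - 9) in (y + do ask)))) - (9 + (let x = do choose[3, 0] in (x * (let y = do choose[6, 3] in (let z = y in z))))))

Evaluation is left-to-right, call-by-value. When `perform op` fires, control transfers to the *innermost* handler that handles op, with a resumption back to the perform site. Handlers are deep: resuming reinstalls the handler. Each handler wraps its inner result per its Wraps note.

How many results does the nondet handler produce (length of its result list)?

Answer: 4

Evaluation trace:
ask @ H1 ⇒ 6
ask @ H1 ⇒ 6
choose[3, 0] @ H2
  branch[0] choose=3:
    choose[6, 3] @ H2
      branch[0] choose=6:
        H0 returns [-4]
        H1 returns [-4]
        H2 returns [[-4]]
      branch[1] choose=3:
        H0 returns [5]
        H1 returns [5]
        H2 returns [[5]]
  branch[1] choose=0:
    choose[6, 3] @ H2
      branch[0] choose=6:
        H0 returns [14]
        H1 returns [14]
        H2 returns [[14]]
      branch[1] choose=3:
        H0 returns [14]
        H1 returns [14]
        H2 returns [[14]]
= [[-4], [5], [14], [14]]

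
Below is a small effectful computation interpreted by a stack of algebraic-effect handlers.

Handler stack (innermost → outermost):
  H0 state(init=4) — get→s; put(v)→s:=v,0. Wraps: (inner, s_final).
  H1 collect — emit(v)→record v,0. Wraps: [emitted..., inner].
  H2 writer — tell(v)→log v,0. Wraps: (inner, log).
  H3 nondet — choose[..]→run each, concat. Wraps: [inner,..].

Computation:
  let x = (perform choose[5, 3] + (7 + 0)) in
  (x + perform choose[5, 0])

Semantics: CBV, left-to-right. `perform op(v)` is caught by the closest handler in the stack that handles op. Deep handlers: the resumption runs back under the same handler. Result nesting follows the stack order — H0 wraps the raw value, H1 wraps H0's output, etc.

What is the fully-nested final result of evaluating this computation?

Answer: [([(17, 4)], ()), ([(12, 4)], ()), ([(15, 4)], ()), ([(10, 4)], ())]

Step-by-step:
choose[5, 3] @ H3
  branch[0] choose=5:
    choose[5, 0] @ H3
      branch[0] choose=5:
        H0 returns (17, 4)
        H1 returns [(17, 4)]
        H2 returns ([(17, 4)], ())
        H3 returns [([(17, 4)], ())]
      branch[1] choose=0:
        H0 returns (12, 4)
        H1 returns [(12, 4)]
        H2 returns ([(12, 4)], ())
        H3 returns [([(12, 4)], ())]
  branch[1] choose=3:
    choose[5, 0] @ H3
      branch[0] choose=5:
        H0 returns (15, 4)
        H1 returns [(15, 4)]
        H2 returns ([(15, 4)], ())
        H3 returns [([(15, 4)], ())]
      branch[1] choose=0:
        H0 returns (10, 4)
        H1 returns [(10, 4)]
        H2 returns ([(10, 4)], ())
        H3 returns [([(10, 4)], ())]
= [([(17, 4)], ()), ([(12, 4)], ()), ([(15, 4)], ()), ([(10, 4)], ())]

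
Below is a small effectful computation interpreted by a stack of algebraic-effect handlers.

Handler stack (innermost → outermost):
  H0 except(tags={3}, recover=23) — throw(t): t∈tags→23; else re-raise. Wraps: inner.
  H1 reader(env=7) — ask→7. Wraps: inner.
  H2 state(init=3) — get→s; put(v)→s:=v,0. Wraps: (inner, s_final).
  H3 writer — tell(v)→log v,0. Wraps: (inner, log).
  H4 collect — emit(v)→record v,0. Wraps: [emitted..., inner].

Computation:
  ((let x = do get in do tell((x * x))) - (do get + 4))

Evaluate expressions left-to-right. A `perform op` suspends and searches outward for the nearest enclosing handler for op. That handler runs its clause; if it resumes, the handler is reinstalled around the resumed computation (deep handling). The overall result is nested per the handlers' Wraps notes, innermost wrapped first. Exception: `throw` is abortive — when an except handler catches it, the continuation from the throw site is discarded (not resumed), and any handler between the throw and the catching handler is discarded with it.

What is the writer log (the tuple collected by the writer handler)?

Answer: (9)

Step-by-step:
get @ H2 ⇒ 3
tell(9) @ H3 ⇒ log+=9
get @ H2 ⇒ 3
H0 returns -7
H1 returns -7
H2 returns (-7, 3)
H3 returns ((-7, 3), (9))
H4 returns [((-7, 3), (9))]
= [((-7, 3), (9))]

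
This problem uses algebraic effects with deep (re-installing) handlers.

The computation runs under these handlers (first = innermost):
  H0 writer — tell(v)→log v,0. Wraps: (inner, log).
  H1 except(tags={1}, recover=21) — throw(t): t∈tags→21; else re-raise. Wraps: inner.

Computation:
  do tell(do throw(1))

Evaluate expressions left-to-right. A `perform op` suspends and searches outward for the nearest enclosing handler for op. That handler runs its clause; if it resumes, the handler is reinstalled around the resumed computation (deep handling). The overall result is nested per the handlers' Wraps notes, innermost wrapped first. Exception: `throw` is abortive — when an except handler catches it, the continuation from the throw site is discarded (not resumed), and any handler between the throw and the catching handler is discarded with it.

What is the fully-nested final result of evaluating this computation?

Evaluation trace:
throw(1) @ H1 caught ⇒ 21
= 21

Answer: 21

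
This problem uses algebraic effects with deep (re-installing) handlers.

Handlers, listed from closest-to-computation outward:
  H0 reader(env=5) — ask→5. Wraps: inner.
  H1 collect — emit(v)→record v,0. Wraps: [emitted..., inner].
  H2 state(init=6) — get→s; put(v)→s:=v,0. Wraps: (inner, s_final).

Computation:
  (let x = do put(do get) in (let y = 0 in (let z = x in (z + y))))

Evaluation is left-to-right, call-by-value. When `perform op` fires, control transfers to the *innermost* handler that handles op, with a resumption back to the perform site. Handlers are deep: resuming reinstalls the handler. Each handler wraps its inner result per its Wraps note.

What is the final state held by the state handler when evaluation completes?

Answer: 6

Evaluation trace:
get @ H2 ⇒ 6
put(6) @ H2 ⇒ s:=6
H0 returns 0
H1 returns [0]
H2 returns ([0], 6)
= ([0], 6)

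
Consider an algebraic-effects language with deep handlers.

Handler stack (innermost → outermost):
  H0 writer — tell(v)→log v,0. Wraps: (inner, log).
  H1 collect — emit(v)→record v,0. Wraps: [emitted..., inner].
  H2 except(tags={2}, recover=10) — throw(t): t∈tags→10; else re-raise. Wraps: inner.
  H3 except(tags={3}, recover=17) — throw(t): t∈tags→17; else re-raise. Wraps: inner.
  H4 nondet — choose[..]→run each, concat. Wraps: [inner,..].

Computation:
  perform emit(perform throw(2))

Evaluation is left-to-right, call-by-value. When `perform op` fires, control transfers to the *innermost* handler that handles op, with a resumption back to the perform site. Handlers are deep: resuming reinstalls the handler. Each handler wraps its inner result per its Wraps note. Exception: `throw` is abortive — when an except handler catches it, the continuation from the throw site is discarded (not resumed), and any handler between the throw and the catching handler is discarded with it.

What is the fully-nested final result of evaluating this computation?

Answer: [10]

Step-by-step:
throw(2) @ H2 caught ⇒ 10
H3 returns 10
H4 returns [10]
= [10]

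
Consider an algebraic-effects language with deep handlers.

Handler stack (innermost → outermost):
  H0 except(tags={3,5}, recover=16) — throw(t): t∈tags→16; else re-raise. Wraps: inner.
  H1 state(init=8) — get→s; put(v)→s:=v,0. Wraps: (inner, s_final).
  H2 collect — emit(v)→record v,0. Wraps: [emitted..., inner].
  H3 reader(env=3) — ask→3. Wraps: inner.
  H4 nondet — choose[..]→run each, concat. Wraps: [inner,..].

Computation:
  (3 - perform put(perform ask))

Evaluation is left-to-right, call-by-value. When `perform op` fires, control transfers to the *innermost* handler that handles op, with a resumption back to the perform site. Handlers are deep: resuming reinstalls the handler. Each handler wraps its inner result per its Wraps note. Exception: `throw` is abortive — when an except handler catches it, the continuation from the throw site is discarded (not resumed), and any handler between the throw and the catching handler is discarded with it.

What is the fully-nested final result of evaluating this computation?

Answer: [[(3, 3)]]

Step-by-step:
ask @ H3 ⇒ 3
put(3) @ H1 ⇒ s:=3
H0 returns 3
H1 returns (3, 3)
H2 returns [(3, 3)]
H3 returns [(3, 3)]
H4 returns [[(3, 3)]]
= [[(3, 3)]]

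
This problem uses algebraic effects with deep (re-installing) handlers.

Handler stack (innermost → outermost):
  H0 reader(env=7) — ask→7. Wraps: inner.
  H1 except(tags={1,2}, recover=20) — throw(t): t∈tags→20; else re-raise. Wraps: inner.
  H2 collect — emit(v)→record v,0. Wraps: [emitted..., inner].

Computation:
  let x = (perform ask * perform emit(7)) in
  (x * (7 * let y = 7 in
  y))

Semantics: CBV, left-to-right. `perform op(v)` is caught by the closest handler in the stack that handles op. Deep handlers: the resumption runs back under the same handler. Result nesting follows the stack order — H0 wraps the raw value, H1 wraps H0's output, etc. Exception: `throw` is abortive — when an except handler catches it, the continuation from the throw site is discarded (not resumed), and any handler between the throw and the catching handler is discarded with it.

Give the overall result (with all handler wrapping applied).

Step-by-step:
ask @ H0 ⇒ 7
emit(7) @ H2 ⇒ out+=7
H0 returns 0
H1 returns 0
H2 returns [7, 0]
= [7, 0]

Answer: [7, 0]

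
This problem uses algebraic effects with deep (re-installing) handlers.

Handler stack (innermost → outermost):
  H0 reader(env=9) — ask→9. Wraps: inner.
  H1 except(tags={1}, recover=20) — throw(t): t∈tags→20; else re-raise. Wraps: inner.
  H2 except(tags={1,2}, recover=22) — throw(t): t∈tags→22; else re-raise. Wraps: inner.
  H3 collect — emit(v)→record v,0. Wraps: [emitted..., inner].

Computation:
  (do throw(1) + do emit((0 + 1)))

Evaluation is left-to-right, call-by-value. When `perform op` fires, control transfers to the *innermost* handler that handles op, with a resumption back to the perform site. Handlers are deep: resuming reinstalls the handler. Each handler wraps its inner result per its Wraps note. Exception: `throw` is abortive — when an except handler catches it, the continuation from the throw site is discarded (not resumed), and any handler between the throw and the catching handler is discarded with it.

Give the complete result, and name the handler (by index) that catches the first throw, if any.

Step-by-step:
throw(1) @ H1 caught ⇒ 20
H2 returns 20
H3 returns [20]
= [20]

Answer: [20] ; first throw caught by: H1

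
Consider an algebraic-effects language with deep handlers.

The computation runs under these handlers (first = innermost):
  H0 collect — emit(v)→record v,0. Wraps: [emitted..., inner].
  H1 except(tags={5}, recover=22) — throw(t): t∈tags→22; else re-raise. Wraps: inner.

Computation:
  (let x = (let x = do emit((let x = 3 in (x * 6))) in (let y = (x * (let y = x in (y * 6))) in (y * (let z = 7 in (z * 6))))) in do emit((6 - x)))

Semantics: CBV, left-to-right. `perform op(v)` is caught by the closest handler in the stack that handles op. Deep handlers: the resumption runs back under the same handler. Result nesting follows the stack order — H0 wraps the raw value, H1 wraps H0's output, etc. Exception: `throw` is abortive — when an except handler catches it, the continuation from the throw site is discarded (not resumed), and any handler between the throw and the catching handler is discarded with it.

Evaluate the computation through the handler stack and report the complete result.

Answer: [18, 6, 0]

Working:
emit(18) @ H0 ⇒ out+=18
emit(6) @ H0 ⇒ out+=6
H0 returns [18, 6, 0]
H1 returns [18, 6, 0]
= [18, 6, 0]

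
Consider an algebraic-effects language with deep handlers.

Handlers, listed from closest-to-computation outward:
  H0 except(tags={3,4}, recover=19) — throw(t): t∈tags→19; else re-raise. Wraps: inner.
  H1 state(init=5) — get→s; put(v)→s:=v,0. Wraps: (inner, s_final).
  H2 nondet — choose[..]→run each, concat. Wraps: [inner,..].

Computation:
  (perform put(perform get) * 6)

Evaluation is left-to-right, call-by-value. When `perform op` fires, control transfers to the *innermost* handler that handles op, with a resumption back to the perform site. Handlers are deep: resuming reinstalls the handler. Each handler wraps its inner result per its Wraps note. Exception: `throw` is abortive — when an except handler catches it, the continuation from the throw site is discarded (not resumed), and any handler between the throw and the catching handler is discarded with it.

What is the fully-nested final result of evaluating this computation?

Working:
get @ H1 ⇒ 5
put(5) @ H1 ⇒ s:=5
H0 returns 0
H1 returns (0, 5)
H2 returns [(0, 5)]
= [(0, 5)]

Answer: [(0, 5)]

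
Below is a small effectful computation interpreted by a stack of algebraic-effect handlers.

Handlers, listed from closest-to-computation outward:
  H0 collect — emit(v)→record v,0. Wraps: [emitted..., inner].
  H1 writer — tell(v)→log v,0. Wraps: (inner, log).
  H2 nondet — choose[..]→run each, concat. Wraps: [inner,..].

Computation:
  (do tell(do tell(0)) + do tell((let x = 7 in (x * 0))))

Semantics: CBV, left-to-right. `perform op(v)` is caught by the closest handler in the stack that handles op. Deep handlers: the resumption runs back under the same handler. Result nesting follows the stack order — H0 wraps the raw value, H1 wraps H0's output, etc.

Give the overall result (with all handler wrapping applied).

Answer: [([0], (0, 0, 0))]

Evaluation trace:
tell(0) @ H1 ⇒ log+=0
tell(0) @ H1 ⇒ log+=0
tell(0) @ H1 ⇒ log+=0
H0 returns [0]
H1 returns ([0], (0, 0, 0))
H2 returns [([0], (0, 0, 0))]
= [([0], (0, 0, 0))]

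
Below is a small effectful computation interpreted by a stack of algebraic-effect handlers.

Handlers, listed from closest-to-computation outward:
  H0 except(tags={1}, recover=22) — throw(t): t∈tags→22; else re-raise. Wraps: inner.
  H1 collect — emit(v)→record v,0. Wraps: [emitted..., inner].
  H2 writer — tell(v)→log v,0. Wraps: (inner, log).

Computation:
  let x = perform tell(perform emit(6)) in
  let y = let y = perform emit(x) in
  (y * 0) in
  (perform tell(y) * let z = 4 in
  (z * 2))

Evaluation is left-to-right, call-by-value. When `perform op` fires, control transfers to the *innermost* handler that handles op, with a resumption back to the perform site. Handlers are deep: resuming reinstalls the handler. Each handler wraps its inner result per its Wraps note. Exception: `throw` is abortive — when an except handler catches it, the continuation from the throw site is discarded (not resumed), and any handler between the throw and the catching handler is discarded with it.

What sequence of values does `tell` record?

Answer: (0, 0)

Working:
emit(6) @ H1 ⇒ out+=6
tell(0) @ H2 ⇒ log+=0
emit(0) @ H1 ⇒ out+=0
tell(0) @ H2 ⇒ log+=0
H0 returns 0
H1 returns [6, 0, 0]
H2 returns ([6, 0, 0], (0, 0))
= ([6, 0, 0], (0, 0))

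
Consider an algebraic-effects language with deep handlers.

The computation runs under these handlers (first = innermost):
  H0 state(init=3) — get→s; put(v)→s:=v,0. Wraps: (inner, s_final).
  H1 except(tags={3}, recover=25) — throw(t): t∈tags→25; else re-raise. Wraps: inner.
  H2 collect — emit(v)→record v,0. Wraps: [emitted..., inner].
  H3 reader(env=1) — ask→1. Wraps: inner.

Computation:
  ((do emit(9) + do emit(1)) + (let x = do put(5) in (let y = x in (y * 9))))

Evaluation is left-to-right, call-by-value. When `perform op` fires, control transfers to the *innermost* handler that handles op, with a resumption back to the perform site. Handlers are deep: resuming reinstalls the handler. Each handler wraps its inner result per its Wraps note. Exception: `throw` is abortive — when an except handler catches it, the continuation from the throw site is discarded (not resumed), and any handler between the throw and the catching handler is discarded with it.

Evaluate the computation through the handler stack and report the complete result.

Answer: [9, 1, (0, 5)]

Evaluation trace:
emit(9) @ H2 ⇒ out+=9
emit(1) @ H2 ⇒ out+=1
put(5) @ H0 ⇒ s:=5
H0 returns (0, 5)
H1 returns (0, 5)
H2 returns [9, 1, (0, 5)]
H3 returns [9, 1, (0, 5)]
= [9, 1, (0, 5)]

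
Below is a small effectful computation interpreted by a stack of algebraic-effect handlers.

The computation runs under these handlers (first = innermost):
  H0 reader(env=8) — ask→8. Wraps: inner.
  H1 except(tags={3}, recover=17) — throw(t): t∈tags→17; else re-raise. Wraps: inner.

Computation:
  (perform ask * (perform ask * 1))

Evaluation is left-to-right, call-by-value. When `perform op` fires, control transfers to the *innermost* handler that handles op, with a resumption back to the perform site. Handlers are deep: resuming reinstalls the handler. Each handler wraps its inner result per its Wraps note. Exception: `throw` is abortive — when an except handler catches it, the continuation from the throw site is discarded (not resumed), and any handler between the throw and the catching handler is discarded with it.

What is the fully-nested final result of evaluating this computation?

Evaluation trace:
ask @ H0 ⇒ 8
ask @ H0 ⇒ 8
H0 returns 64
H1 returns 64
= 64

Answer: 64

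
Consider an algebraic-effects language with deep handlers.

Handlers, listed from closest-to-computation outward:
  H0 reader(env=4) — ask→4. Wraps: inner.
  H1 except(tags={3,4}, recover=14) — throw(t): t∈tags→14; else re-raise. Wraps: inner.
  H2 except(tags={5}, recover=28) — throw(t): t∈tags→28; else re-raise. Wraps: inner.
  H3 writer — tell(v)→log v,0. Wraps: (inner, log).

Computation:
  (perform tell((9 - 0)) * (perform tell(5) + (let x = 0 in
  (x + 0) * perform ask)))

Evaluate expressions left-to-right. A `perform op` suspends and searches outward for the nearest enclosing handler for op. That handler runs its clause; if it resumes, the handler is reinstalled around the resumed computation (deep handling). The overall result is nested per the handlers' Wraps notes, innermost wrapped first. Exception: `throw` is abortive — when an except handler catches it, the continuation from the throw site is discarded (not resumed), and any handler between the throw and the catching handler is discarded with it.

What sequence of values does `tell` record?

Evaluation trace:
tell(9) @ H3 ⇒ log+=9
tell(5) @ H3 ⇒ log+=5
ask @ H0 ⇒ 4
H0 returns 0
H1 returns 0
H2 returns 0
H3 returns (0, (9, 5))
= (0, (9, 5))

Answer: (9, 5)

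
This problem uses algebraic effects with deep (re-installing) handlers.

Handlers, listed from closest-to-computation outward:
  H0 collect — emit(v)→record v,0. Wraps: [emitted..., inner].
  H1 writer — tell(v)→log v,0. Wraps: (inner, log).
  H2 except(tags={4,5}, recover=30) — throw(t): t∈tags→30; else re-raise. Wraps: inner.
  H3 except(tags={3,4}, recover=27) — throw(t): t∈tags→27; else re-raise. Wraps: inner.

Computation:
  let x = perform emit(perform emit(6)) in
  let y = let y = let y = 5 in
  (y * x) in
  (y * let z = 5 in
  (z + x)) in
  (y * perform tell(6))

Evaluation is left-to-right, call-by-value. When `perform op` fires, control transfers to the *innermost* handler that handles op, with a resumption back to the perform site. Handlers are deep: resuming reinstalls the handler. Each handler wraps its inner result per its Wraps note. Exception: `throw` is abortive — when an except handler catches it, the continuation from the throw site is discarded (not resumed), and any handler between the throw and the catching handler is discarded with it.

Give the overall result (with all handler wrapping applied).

Answer: ([6, 0, 0], (6))

Evaluation trace:
emit(6) @ H0 ⇒ out+=6
emit(0) @ H0 ⇒ out+=0
tell(6) @ H1 ⇒ log+=6
H0 returns [6, 0, 0]
H1 returns ([6, 0, 0], (6))
H2 returns ([6, 0, 0], (6))
H3 returns ([6, 0, 0], (6))
= ([6, 0, 0], (6))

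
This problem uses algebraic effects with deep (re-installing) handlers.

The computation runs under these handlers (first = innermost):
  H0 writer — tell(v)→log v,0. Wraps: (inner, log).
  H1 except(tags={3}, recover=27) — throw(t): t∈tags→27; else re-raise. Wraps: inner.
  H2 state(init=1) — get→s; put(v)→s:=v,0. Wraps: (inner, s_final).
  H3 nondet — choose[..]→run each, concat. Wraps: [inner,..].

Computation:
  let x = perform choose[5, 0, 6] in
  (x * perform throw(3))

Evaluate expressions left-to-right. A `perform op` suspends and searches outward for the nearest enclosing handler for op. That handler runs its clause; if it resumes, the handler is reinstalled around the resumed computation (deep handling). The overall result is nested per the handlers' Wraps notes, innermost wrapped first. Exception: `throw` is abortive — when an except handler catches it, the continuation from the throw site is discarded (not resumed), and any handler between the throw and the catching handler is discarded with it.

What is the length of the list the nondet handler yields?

Step-by-step:
choose[5, 0, 6] @ H3
  branch[0] choose=5:
    throw(3) @ H1 caught ⇒ 27
    H2 returns (27, 1)
    H3 returns [(27, 1)]
  branch[1] choose=0:
    throw(3) @ H1 caught ⇒ 27
    H2 returns (27, 1)
    H3 returns [(27, 1)]
  branch[2] choose=6:
    throw(3) @ H1 caught ⇒ 27
    H2 returns (27, 1)
    H3 returns [(27, 1)]
= [(27, 1), (27, 1), (27, 1)]

Answer: 3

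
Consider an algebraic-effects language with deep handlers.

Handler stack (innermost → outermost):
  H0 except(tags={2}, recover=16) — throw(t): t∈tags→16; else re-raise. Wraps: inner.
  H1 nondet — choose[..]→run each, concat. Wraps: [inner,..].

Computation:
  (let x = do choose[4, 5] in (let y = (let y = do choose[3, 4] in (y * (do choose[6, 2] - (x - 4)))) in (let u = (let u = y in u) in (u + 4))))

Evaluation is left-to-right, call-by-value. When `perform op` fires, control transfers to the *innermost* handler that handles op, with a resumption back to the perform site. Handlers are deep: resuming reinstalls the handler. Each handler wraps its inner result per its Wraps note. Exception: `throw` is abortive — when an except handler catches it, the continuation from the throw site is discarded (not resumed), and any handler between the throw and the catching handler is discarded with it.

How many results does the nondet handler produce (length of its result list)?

Answer: 8

Evaluation trace:
choose[4, 5] @ H1
  branch[0] choose=4:
    choose[3, 4] @ H1
      branch[0] choose=3:
        choose[6, 2] @ H1
          branch[0] choose=6:
            H0 returns 22
            H1 returns [22]
          branch[1] choose=2:
            H0 returns 10
            H1 returns [10]
      branch[1] choose=4:
        choose[6, 2] @ H1
          branch[0] choose=6:
            H0 returns 28
            H1 returns [28]
          branch[1] choose=2:
            H0 returns 12
            H1 returns [12]
  branch[1] choose=5:
    choose[3, 4] @ H1
      branch[0] choose=3:
        choose[6, 2] @ H1
          branch[0] choose=6:
            H0 returns 19
            H1 returns [19]
          branch[1] choose=2:
            H0 returns 7
            H1 returns [7]
      branch[1] choose=4:
        choose[6, 2] @ H1
          branch[0] choose=6:
            H0 returns 24
            H1 returns [24]
          branch[1] choose=2:
            H0 returns 8
            H1 returns [8]
= [22, 10, 28, 12, 19, 7, 24, 8]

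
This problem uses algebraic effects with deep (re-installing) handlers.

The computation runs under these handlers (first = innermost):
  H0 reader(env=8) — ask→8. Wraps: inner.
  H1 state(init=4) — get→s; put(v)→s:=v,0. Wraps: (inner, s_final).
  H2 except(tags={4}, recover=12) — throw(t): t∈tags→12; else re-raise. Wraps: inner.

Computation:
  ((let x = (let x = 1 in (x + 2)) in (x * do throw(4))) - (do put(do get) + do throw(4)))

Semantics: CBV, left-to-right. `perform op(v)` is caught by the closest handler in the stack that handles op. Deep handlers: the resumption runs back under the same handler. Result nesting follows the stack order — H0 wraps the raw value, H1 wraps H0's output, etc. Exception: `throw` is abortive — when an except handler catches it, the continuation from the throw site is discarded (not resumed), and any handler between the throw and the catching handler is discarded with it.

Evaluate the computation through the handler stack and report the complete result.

Answer: 12

Evaluation trace:
throw(4) @ H2 caught ⇒ 12
= 12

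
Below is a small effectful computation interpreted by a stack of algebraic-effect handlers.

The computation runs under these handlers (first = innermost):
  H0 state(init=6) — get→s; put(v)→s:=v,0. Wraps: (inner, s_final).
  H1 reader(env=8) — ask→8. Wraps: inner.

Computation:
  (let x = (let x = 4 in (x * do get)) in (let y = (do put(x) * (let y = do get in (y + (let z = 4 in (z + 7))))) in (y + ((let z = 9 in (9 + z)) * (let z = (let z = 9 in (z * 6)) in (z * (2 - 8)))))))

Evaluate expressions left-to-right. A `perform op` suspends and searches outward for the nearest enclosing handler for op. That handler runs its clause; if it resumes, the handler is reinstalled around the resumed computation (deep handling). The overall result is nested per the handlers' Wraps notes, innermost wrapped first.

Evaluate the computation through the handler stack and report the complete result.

Answer: (-5832, 24)

Step-by-step:
get @ H0 ⇒ 6
put(24) @ H0 ⇒ s:=24
get @ H0 ⇒ 24
H0 returns (-5832, 24)
H1 returns (-5832, 24)
= (-5832, 24)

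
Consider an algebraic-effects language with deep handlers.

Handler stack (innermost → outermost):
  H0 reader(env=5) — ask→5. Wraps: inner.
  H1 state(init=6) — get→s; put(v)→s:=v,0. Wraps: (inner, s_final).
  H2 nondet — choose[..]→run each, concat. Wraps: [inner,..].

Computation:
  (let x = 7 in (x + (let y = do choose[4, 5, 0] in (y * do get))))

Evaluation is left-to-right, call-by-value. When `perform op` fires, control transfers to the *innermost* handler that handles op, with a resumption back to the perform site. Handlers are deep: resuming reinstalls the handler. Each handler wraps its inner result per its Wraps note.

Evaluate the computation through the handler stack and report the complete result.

Evaluation trace:
choose[4, 5, 0] @ H2
  branch[0] choose=4:
    get @ H1 ⇒ 6
    H0 returns 31
    H1 returns (31, 6)
    H2 returns [(31, 6)]
  branch[1] choose=5:
    get @ H1 ⇒ 6
    H0 returns 37
    H1 returns (37, 6)
    H2 returns [(37, 6)]
  branch[2] choose=0:
    get @ H1 ⇒ 6
    H0 returns 7
    H1 returns (7, 6)
    H2 returns [(7, 6)]
= [(31, 6), (37, 6), (7, 6)]

Answer: [(31, 6), (37, 6), (7, 6)]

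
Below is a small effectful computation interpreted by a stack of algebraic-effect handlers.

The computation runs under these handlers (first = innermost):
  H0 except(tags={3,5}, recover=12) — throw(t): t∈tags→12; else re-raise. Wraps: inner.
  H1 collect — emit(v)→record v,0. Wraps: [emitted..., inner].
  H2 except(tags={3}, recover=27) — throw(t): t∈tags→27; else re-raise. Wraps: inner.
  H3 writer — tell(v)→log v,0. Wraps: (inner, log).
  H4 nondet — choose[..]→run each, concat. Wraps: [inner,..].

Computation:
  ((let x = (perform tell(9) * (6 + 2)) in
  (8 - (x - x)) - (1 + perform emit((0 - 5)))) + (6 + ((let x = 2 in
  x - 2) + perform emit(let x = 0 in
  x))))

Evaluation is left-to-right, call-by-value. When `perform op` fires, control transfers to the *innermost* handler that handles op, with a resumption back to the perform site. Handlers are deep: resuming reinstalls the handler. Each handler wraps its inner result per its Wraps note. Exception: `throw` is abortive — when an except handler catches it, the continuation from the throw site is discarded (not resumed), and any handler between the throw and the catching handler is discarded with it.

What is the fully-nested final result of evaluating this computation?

Answer: [([-5, 0, 13], (9))]

Step-by-step:
tell(9) @ H3 ⇒ log+=9
emit(-5) @ H1 ⇒ out+=-5
emit(0) @ H1 ⇒ out+=0
H0 returns 13
H1 returns [-5, 0, 13]
H2 returns [-5, 0, 13]
H3 returns ([-5, 0, 13], (9))
H4 returns [([-5, 0, 13], (9))]
= [([-5, 0, 13], (9))]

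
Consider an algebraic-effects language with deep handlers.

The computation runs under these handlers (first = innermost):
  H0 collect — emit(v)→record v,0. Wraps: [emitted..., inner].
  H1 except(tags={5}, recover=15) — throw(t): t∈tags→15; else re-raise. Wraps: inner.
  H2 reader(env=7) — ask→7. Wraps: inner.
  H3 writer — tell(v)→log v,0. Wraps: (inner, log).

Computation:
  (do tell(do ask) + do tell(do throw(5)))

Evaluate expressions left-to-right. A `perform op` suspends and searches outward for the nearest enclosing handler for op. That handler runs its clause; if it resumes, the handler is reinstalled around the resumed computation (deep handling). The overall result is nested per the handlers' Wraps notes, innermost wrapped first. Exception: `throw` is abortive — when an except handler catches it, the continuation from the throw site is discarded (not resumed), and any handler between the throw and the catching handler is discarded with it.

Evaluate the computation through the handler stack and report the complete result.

Step-by-step:
ask @ H2 ⇒ 7
tell(7) @ H3 ⇒ log+=7
throw(5) @ H1 caught ⇒ 15
H2 returns 15
H3 returns (15, (7))
= (15, (7))

Answer: (15, (7))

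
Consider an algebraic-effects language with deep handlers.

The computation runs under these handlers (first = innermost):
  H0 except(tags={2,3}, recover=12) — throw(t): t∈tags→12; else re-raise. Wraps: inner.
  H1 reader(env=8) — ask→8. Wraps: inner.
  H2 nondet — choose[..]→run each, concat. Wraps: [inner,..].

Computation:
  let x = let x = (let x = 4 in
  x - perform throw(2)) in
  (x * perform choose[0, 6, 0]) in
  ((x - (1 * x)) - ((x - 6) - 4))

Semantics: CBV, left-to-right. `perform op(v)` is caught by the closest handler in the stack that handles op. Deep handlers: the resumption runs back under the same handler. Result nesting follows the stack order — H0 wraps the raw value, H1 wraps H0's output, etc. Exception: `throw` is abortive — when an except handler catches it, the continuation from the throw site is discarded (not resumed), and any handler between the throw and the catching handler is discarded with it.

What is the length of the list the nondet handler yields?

Step-by-step:
throw(2) @ H0 caught ⇒ 12
H1 returns 12
H2 returns [12]
= [12]

Answer: 1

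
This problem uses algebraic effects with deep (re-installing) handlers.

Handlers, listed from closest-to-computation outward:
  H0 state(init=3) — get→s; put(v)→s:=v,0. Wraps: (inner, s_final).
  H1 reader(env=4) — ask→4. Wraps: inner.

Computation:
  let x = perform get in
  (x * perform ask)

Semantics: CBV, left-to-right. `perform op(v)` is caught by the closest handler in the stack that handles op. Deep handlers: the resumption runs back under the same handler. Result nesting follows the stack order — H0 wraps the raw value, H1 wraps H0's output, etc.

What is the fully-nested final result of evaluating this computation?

Step-by-step:
get @ H0 ⇒ 3
ask @ H1 ⇒ 4
H0 returns (12, 3)
H1 returns (12, 3)
= (12, 3)

Answer: (12, 3)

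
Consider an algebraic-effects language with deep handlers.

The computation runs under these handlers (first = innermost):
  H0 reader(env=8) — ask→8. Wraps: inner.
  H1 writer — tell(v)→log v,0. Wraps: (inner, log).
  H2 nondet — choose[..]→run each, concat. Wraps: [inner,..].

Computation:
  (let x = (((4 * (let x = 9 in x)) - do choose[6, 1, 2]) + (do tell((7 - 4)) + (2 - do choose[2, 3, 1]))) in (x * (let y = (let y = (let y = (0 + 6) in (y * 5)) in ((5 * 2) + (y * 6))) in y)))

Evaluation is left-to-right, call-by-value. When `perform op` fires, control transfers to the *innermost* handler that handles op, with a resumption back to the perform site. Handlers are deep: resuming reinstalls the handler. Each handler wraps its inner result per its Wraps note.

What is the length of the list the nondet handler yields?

Answer: 9

Working:
choose[6, 1, 2] @ H2
  branch[0] choose=6:
    tell(3) @ H1 ⇒ log+=3
    choose[2, 3, 1] @ H2
      branch[0] choose=2:
        H0 returns 5700
        H1 returns (5700, (3))
        H2 returns [(5700, (3))]
      branch[1] choose=3:
        H0 returns 5510
        H1 returns (5510, (3))
        H2 returns [(5510, (3))]
      branch[2] choose=1:
        H0 returns 5890
        H1 returns (5890, (3))
        H2 returns [(5890, (3))]
  branch[1] choose=1:
    tell(3) @ H1 ⇒ log+=3
    choose[2, 3, 1] @ H2
      branch[0] choose=2:
        H0 returns 6650
        H1 returns (6650, (3))
        H2 returns [(6650, (3))]
      branch[1] choose=3:
        H0 returns 6460
        H1 returns (6460, (3))
        H2 returns [(6460, (3))]
      branch[2] choose=1:
        H0 returns 6840
        H1 returns (6840, (3))
        H2 returns [(6840, (3))]
  branch[2] choose=2:
    tell(3) @ H1 ⇒ log+=3
    choose[2, 3, 1] @ H2
      branch[0] choose=2:
        H0 returns 6460
        H1 returns (6460, (3))
        H2 returns [(6460, (3))]
      branch[1] choose=3:
        H0 returns 6270
        H1 returns (6270, (3))
        H2 returns [(6270, (3))]
      branch[2] choose=1:
        H0 returns 6650
        H1 returns (6650, (3))
        H2 returns [(6650, (3))]
= [(5700, (3)), (5510, (3)), (5890, (3)), (6650, (3)), (6460, (3)), (6840, (3)), (6460, (3)), (6270, (3)), (6650, (3))]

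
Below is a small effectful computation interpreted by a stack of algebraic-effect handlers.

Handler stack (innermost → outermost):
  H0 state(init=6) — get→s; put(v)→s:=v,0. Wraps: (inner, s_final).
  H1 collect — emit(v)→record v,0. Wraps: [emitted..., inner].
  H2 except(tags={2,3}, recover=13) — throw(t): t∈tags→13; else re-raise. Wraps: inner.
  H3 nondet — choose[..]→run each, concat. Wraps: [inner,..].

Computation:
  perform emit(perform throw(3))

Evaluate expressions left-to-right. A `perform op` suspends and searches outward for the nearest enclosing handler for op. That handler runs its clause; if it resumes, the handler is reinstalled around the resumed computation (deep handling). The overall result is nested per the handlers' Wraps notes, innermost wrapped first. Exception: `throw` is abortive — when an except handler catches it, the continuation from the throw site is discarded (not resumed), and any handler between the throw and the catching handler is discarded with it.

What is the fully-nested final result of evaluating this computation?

Step-by-step:
throw(3) @ H2 caught ⇒ 13
H3 returns [13]
= [13]

Answer: [13]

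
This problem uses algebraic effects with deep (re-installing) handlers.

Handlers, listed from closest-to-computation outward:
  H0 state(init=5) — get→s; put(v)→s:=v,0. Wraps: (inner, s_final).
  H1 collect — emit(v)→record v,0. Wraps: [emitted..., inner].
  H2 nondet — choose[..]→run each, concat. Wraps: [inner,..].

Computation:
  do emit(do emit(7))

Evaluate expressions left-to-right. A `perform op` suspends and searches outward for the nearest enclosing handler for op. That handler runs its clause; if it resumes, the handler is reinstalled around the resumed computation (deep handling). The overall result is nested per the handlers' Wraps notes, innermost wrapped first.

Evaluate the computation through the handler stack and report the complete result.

Answer: [[7, 0, (0, 5)]]

Working:
emit(7) @ H1 ⇒ out+=7
emit(0) @ H1 ⇒ out+=0
H0 returns (0, 5)
H1 returns [7, 0, (0, 5)]
H2 returns [[7, 0, (0, 5)]]
= [[7, 0, (0, 5)]]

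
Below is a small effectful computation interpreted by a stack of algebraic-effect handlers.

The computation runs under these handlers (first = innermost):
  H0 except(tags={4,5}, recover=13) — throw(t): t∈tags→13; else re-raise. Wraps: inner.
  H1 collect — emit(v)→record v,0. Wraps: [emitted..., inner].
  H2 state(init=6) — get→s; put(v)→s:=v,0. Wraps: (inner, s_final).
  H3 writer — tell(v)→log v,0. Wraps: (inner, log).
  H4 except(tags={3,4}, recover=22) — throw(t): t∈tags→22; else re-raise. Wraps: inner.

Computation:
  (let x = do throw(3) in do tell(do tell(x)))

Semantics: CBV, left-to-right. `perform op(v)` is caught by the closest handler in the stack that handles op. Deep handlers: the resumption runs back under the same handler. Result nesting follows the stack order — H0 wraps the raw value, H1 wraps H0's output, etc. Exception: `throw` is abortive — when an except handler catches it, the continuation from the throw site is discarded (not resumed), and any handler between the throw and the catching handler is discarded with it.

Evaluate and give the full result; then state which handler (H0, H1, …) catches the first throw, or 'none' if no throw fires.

Answer: 22 ; first throw caught by: H4

Step-by-step:
throw(3) @ H0 re-raised
throw(3) @ H4 caught ⇒ 22
= 22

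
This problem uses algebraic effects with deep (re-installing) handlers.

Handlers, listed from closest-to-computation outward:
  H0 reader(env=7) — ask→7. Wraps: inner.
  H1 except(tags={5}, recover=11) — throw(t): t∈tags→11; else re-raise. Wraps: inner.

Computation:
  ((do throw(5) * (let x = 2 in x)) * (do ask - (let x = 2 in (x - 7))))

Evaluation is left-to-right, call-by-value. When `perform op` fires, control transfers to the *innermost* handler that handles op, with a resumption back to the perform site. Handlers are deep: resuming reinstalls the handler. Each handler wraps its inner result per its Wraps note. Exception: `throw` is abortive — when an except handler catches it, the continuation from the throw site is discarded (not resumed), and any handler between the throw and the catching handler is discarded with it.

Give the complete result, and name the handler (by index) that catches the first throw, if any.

Answer: 11 ; first throw caught by: H1

Step-by-step:
throw(5) @ H1 caught ⇒ 11
= 11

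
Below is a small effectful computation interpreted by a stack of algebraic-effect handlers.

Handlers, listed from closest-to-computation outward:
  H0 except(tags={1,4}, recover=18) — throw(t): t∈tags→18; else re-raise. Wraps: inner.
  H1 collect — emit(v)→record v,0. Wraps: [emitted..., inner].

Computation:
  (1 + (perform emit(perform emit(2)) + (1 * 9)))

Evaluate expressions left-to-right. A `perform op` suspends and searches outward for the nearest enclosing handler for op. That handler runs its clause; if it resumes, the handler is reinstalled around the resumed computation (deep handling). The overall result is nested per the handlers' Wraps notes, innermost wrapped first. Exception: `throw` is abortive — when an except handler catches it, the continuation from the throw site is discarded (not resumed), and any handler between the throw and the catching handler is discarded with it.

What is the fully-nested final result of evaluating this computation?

Evaluation trace:
emit(2) @ H1 ⇒ out+=2
emit(0) @ H1 ⇒ out+=0
H0 returns 10
H1 returns [2, 0, 10]
= [2, 0, 10]

Answer: [2, 0, 10]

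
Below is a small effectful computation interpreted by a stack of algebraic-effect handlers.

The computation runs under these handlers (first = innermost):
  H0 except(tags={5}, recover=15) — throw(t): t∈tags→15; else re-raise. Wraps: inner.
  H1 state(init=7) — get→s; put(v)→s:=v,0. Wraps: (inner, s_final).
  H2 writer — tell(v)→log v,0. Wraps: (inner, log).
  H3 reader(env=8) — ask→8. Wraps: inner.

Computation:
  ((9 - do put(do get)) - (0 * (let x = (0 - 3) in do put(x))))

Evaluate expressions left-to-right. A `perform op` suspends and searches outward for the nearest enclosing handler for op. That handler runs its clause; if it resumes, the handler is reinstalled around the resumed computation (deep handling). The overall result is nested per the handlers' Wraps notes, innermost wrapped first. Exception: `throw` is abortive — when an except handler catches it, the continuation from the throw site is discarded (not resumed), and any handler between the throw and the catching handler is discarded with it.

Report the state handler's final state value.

Answer: -3

Step-by-step:
get @ H1 ⇒ 7
put(7) @ H1 ⇒ s:=7
put(-3) @ H1 ⇒ s:=-3
H0 returns 9
H1 returns (9, -3)
H2 returns ((9, -3), ())
H3 returns ((9, -3), ())
= ((9, -3), ())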